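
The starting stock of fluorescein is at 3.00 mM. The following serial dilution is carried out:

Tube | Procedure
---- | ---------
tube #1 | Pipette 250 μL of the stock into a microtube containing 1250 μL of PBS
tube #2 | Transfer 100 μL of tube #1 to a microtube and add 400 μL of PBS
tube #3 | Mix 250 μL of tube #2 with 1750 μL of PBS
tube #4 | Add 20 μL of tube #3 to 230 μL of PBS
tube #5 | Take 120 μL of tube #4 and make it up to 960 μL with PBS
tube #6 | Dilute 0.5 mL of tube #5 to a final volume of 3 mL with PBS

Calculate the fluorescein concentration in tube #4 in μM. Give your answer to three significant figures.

Step 1: 250 μL + 1250 μL = 1500 μL total → factor 1500/250 = 6
Step 2: 100 μL + 400 μL = 500 μL total → factor 500/100 = 5
Step 3: 250 μL + 1750 μL = 2000 μL total → factor 2000/250 = 8
Step 4: 20 μL + 230 μL = 250 μL total → factor 250/20 = 12.5
Dilution factor through tube #4 = 6 × 5 × 8 × 12.5 = 3000
[tube #4] = 3.00 mM / 3000 = 0.001000 mM = 1.00 μM

1.00 μM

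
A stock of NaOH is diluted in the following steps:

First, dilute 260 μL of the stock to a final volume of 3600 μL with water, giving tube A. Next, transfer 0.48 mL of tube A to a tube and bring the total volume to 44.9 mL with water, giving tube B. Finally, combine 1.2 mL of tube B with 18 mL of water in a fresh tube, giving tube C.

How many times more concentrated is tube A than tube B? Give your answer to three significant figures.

Step 1: 260 μL brought to 3600 μL → factor 3600/260 = 13.846
Step 2: 0.48 mL brought to 44.9 mL → factor 44.9/0.48 = 93.542
Dilution factor to tube A = 13.846; to tube B = 1295.2
[tube A]/[tube B] = (factor to tube B)/(factor to tube A) = 1295.2/13.846 = 93.5

93.5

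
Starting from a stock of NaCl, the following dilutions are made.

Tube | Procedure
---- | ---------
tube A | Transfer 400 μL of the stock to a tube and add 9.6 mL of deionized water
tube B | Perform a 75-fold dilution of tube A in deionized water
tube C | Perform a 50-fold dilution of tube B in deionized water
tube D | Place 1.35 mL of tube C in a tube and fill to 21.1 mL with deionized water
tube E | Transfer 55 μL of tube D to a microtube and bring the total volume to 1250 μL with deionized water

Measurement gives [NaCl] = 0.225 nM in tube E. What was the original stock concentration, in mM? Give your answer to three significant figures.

Step 1: 400 μL + 9.6 mL = 10000 μL total → factor 10000/400 = 25
Step 2: 75-fold → factor 75
Step 3: 50-fold → factor 50
Step 4: 1.35 mL brought to 21.1 mL → factor 21.1/1.35 = 15.63
Step 5: 55 μL brought to 1250 μL → factor 1250/55 = 22.727
Overall dilution factor = 25 × 75 × 50 × 15.63 × 22.727 = 3.3302 × 10^7
Stock = 0.225 nM × 3.3302 × 10^7 = 7.493 × 10^6 nM = 7.49 mM

7.49 mM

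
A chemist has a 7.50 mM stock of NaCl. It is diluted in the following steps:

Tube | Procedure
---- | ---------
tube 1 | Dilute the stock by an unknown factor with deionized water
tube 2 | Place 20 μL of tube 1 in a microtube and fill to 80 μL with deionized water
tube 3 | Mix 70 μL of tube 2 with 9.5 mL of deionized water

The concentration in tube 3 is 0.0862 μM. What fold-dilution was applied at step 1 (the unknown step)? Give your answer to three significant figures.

Step 1: unknown factor x
Step 2: 20 μL brought to 80 μL → factor 80/20 = 4
Step 3: 70 μL + 9.5 mL = 9570 μL total → factor 9570/70 = 136.71
Product of known-step factors = 546.86
Overall factor = 7.50 mM / (0.0862 μM) = 87007
x = 87007 / 546.86 = 159

159-fold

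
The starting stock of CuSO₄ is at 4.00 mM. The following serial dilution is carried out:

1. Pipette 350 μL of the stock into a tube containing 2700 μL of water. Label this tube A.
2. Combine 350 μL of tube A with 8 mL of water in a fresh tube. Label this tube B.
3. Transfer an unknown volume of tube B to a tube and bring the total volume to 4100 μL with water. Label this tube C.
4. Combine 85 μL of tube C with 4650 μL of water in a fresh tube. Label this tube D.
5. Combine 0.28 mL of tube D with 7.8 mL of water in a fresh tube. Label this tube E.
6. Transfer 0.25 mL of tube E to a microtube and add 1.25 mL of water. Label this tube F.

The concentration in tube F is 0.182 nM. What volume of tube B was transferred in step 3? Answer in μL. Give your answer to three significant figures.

Step 1: 350 μL + 2700 μL = 3050 μL total → factor 3050/350 = 8.7143
Step 2: 350 μL + 8 mL = 8350 μL total → factor 8350/350 = 23.857
Step 3: v brought to 4100 μL → factor = 4100 μL/v
Step 4: 85 μL + 4650 μL = 4735 μL total → factor 4735/85 = 55.706
Step 5: 0.28 mL + 7.8 mL = 8.08 mL total → factor 8.08/0.28 = 28.857
Step 6: 0.25 mL + 1.25 mL = 1.5 mL total → factor 1.5/0.25 = 6
Product of known-step factors = 2.0052 × 10^6
Overall factor = 4.00 mM / (0.182 nM) = 2.1978 × 10^7
Step-3 factor = 2.1978 × 10^7 / 2.0052 × 10^6 = 10.961
v = 4100 μL / 10.961 = 374 μL

374 μL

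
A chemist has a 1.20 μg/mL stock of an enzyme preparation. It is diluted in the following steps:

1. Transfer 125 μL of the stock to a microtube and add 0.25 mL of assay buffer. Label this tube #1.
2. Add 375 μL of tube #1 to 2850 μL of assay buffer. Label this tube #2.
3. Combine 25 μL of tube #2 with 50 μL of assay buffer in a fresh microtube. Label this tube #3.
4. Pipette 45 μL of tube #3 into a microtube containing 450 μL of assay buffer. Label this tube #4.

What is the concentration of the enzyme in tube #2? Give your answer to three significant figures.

Step 1: 125 μL + 0.25 mL = 375 μL total → factor 375/125 = 3
Step 2: 375 μL + 2850 μL = 3225 μL total → factor 3225/375 = 8.6
Dilution factor through tube #2 = 3 × 8.6 = 25.8
[tube #2] = 1.20 μg/mL / 25.8 = 0.0465 μg/mL

0.0465 μg/mL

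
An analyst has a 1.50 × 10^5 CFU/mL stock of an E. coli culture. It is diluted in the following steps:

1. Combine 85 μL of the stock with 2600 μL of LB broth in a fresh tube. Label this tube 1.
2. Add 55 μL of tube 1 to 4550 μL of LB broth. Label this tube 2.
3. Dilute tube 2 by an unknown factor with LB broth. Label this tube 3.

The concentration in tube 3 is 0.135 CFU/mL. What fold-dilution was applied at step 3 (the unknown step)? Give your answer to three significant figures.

420-fold

Step 1: 85 μL + 2600 μL = 2685 μL total → factor 2685/85 = 31.588
Step 2: 55 μL + 4550 μL = 4605 μL total → factor 4605/55 = 83.727
Step 3: unknown factor x
Product of known-step factors = 2644.8
Overall factor = 1.50 × 10^5 CFU/mL / (0.135 CFU/mL) = 1.1111 × 10^6
x = 1.1111 × 10^6 / 2644.8 = 420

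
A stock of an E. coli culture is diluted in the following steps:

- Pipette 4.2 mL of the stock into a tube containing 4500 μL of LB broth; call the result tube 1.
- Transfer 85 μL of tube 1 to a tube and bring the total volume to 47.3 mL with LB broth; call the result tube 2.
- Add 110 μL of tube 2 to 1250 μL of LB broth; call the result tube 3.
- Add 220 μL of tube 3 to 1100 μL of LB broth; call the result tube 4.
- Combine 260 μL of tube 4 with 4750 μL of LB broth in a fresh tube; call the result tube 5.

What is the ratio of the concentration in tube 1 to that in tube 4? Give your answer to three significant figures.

Step 1: 4.2 mL + 4500 μL = 8.7 mL total → factor 8.7/4.2 = 2.0714
Step 2: 85 μL brought to 47.3 mL → factor 47300/85 = 556.47
Step 3: 110 μL + 1250 μL = 1360 μL total → factor 1360/110 = 12.364
Step 4: 220 μL + 1100 μL = 1320 μL total → factor 1320/220 = 6
Dilution factor to tube 1 = 2.0714; to tube 4 = 85509
[tube 1]/[tube 4] = (factor to tube 4)/(factor to tube 1) = 85509/2.0714 = 4.13 × 10^4

4.13 × 10^4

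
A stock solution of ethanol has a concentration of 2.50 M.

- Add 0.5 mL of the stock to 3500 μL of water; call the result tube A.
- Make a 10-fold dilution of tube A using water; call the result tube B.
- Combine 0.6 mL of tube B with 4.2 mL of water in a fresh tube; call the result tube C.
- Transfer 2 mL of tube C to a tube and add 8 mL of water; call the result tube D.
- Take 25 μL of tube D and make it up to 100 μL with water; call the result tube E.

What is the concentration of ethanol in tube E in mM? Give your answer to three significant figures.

0.195 mM

Step 1: 0.5 mL + 3500 μL = 4 mL total → factor 4/0.5 = 8
Step 2: 10-fold → factor 10
Step 3: 0.6 mL + 4.2 mL = 4.8 mL total → factor 4.8/0.6 = 8
Step 4: 2 mL + 8 mL = 10 mL total → factor 10/2 = 5
Step 5: 25 μL brought to 100 μL → factor 100/25 = 4
Overall dilution factor = 8 × 10 × 8 × 5 × 4 = 12800
Final = 2.50 M / 12800 = 0.0001953 M = 0.195 mM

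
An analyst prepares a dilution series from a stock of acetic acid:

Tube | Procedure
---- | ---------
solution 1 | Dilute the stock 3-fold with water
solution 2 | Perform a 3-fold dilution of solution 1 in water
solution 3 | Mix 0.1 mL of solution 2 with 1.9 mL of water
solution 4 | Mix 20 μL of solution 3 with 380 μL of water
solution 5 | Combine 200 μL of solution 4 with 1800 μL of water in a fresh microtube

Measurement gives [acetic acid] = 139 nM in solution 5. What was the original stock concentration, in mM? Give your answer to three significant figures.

Step 1: 3-fold → factor 3
Step 2: 3-fold → factor 3
Step 3: 0.1 mL + 1.9 mL = 2 mL total → factor 2/0.1 = 20
Step 4: 20 μL + 380 μL = 400 μL total → factor 400/20 = 20
Step 5: 200 μL + 1800 μL = 2000 μL total → factor 2000/200 = 10
Overall dilution factor = 3 × 3 × 20 × 20 × 10 = 36000
Stock = 139 nM × 36000 = 5.004 × 10^6 nM = 5.00 mM

5.00 mM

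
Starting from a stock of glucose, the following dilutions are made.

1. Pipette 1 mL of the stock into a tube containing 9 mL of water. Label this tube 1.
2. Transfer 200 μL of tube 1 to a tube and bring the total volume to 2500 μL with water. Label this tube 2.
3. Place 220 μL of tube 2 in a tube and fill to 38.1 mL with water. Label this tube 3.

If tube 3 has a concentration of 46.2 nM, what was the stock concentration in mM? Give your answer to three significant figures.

1.00 mM

Step 1: 1 mL + 9 mL = 10 mL total → factor 10/1 = 10
Step 2: 200 μL brought to 2500 μL → factor 2500/200 = 12.5
Step 3: 220 μL brought to 38.1 mL → factor 38100/220 = 173.18
Overall dilution factor = 10 × 12.5 × 173.18 = 21648
Stock = 46.2 nM × 21648 = 1.000 × 10^6 nM = 1.00 mM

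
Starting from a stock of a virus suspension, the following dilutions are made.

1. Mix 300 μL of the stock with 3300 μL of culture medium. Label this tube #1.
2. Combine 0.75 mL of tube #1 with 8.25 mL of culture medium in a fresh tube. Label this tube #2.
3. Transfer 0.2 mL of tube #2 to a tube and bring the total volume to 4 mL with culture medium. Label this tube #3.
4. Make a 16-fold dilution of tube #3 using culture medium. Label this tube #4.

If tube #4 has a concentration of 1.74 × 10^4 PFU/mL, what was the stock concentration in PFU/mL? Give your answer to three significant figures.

8.02 × 10^8 PFU/mL

Step 1: 300 μL + 3300 μL = 3600 μL total → factor 3600/300 = 12
Step 2: 0.75 mL + 8.25 mL = 9 mL total → factor 9/0.75 = 12
Step 3: 0.2 mL brought to 4 mL → factor 4/0.2 = 20
Step 4: 16-fold → factor 16
Overall dilution factor = 12 × 12 × 20 × 16 = 46080
Stock = 1.74 × 10^4 PFU/mL × 46080 = 8.02 × 10^8 PFU/mL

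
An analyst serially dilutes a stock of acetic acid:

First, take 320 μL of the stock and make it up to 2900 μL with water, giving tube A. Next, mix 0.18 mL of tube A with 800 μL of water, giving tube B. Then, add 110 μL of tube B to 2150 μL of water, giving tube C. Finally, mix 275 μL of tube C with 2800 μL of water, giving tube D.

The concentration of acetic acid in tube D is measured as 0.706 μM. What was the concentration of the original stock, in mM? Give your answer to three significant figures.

Step 1: 320 μL brought to 2900 μL → factor 2900/320 = 9.0625
Step 2: 0.18 mL + 800 μL = 0.98 mL total → factor 0.98/0.18 = 5.4444
Step 3: 110 μL + 2150 μL = 2260 μL total → factor 2260/110 = 20.545
Step 4: 275 μL + 2800 μL = 3075 μL total → factor 3075/275 = 11.182
Overall dilution factor = 9.0625 × 5.4444 × 20.545 × 11.182 = 11335
Stock = 0.706 μM × 11335 = 8003 μM = 8.00 mM

8.00 mM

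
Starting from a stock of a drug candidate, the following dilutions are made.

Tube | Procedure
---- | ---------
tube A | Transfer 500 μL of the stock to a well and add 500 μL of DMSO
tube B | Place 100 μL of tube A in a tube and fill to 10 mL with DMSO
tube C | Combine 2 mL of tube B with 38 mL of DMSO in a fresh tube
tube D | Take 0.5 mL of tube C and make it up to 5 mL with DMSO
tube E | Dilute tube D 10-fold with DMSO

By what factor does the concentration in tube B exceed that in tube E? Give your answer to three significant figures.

2.00 × 10^3

Step 1: 500 μL + 500 μL = 1000 μL total → factor 1000/500 = 2
Step 2: 100 μL brought to 10 mL → factor 10000/100 = 100
Step 3: 2 mL + 38 mL = 40 mL total → factor 40/2 = 20
Step 4: 0.5 mL brought to 5 mL → factor 5/0.5 = 10
Step 5: 10-fold → factor 10
Dilution factor to tube B = 200; to tube E = 4 × 10^5
[tube B]/[tube E] = (factor to tube E)/(factor to tube B) = 4 × 10^5/200 = 2.00 × 10^3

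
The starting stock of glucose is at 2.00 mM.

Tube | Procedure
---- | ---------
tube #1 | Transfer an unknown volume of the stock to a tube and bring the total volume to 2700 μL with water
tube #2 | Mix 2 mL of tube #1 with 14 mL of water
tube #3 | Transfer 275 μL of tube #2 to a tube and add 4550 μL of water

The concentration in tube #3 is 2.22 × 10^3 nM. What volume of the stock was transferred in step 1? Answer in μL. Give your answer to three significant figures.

Step 1: v brought to 2700 μL → factor = 2700 μL/v
Step 2: 2 mL + 14 mL = 16 mL total → factor 16/2 = 8
Step 3: 275 μL + 4550 μL = 4825 μL total → factor 4825/275 = 17.545
Product of known-step factors = 140.36
Overall factor = 2.00 mM / (2.22 × 10^3 nM) = 900.9
Step-1 factor = 900.9 / 140.36 = 6.4183
v = 2700 μL / 6.4183 = 421 μL

421 μL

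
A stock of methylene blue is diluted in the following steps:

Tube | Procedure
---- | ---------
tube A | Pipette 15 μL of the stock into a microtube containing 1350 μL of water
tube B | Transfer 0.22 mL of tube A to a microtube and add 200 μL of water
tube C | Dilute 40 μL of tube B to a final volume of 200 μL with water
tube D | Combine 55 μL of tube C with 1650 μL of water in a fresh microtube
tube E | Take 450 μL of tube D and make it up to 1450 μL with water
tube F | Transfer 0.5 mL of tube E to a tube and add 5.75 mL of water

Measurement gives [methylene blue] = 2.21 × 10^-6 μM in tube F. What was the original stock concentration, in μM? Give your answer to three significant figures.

Step 1: 15 μL + 1350 μL = 1365 μL total → factor 1365/15 = 91
Step 2: 0.22 mL + 200 μL = 0.42 mL total → factor 0.42/0.22 = 1.9091
Step 3: 40 μL brought to 200 μL → factor 200/40 = 5
Step 4: 55 μL + 1650 μL = 1705 μL total → factor 1705/55 = 31
Step 5: 450 μL brought to 1450 μL → factor 1450/450 = 3.2222
Step 6: 0.5 mL + 5.75 mL = 6.25 mL total → factor 6.25/0.5 = 12.5
Overall dilution factor = 91 × 1.9091 × 5 × 31 × 3.2222 × 12.5 = 1.0846 × 10^6
Stock = 2.21 × 10^-6 μM × 1.0846 × 10^6 = 2.40 μM

2.40 μM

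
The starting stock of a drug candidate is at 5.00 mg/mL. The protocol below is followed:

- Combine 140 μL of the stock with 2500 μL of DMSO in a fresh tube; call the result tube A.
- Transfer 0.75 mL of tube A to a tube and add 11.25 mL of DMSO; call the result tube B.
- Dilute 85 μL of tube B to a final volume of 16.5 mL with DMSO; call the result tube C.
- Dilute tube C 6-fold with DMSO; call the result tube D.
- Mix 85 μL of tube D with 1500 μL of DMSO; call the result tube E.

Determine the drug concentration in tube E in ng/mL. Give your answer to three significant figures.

0.763 ng/mL

Step 1: 140 μL + 2500 μL = 2640 μL total → factor 2640/140 = 18.857
Step 2: 0.75 mL + 11.25 mL = 12 mL total → factor 12/0.75 = 16
Step 3: 85 μL brought to 16.5 mL → factor 16500/85 = 194.12
Step 4: 6-fold → factor 6
Step 5: 85 μL + 1500 μL = 1585 μL total → factor 1585/85 = 18.647
Overall dilution factor = 18.857 × 16 × 194.12 × 6 × 18.647 = 6.5527 × 10^6
Final = 5.00 mg/mL / 6.5527 × 10^6 = 7.630 × 10^-7 mg/mL = 0.763 ng/mL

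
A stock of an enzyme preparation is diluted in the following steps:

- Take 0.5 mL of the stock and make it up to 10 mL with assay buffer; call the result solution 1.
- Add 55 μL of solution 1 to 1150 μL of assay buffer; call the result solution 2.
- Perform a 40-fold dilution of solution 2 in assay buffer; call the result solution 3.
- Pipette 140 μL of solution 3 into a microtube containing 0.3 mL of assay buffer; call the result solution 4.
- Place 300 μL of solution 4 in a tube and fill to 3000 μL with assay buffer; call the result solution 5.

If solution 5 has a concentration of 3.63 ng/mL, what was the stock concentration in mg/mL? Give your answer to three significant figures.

2.00 mg/mL

Step 1: 0.5 mL brought to 10 mL → factor 10/0.5 = 20
Step 2: 55 μL + 1150 μL = 1205 μL total → factor 1205/55 = 21.909
Step 3: 40-fold → factor 40
Step 4: 140 μL + 0.3 mL = 440 μL total → factor 440/140 = 3.1429
Step 5: 300 μL brought to 3000 μL → factor 3000/300 = 10
Overall dilution factor = 20 × 21.909 × 40 × 3.1429 × 10 = 5.5086 × 10^5
Stock = 3.63 ng/mL × 5.5086 × 10^5 = 2.000 × 10^6 ng/mL = 2.00 mg/mL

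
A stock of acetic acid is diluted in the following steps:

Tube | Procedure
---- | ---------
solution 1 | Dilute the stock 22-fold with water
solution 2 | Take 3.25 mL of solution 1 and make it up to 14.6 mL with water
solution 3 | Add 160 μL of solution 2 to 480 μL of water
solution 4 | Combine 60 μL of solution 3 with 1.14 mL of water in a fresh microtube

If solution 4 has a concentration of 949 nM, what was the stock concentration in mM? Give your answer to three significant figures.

7.50 mM

Step 1: 22-fold → factor 22
Step 2: 3.25 mL brought to 14.6 mL → factor 14.6/3.25 = 4.4923
Step 3: 160 μL + 480 μL = 640 μL total → factor 640/160 = 4
Step 4: 60 μL + 1.14 mL = 1200 μL total → factor 1200/60 = 20
Overall dilution factor = 22 × 4.4923 × 4 × 20 = 7906.5
Stock = 949 nM × 7906.5 = 7.503 × 10^6 nM = 7.50 mM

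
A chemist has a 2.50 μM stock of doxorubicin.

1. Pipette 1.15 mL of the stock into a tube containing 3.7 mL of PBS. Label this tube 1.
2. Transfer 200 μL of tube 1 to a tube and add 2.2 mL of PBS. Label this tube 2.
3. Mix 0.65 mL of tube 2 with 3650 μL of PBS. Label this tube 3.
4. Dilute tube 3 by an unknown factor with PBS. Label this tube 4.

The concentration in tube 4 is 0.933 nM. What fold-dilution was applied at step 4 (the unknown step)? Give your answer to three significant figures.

8.00-fold

Step 1: 1.15 mL + 3.7 mL = 4.85 mL total → factor 4.85/1.15 = 4.2174
Step 2: 200 μL + 2.2 mL = 2400 μL total → factor 2400/200 = 12
Step 3: 0.65 mL + 3650 μL = 4.3 mL total → factor 4.3/0.65 = 6.6154
Step 4: unknown factor x
Product of known-step factors = 334.8
Overall factor = 2.50 μM / (0.933 nM) = 2679.5
x = 2679.5 / 334.8 = 8.00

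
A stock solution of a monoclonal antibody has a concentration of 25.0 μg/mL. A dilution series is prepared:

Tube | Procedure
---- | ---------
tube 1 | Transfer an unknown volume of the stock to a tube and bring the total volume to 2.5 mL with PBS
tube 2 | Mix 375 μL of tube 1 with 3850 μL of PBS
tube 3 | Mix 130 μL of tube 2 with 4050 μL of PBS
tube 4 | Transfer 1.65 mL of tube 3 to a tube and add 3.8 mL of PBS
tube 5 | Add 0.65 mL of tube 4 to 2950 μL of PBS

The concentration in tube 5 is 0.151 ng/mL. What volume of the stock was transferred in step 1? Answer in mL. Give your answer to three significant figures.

0.100 mL

Step 1: v brought to 2.5 mL → factor = 2.5 mL/v
Step 2: 375 μL + 3850 μL = 4225 μL total → factor 4225/375 = 11.267
Step 3: 130 μL + 4050 μL = 4180 μL total → factor 4180/130 = 32.154
Step 4: 1.65 mL + 3.8 mL = 5.45 mL total → factor 5.45/1.65 = 3.303
Step 5: 0.65 mL + 2950 μL = 3.6 mL total → factor 3.6/0.65 = 5.5385
Product of known-step factors = 6627.2
Overall factor = 25.0 μg/mL / (0.151 ng/mL) = 1.6556 × 10^5
Step-1 factor = 1.6556 × 10^5 / 6627.2 = 24.982
v = 2.5 mL / 24.982 = 0.100 mL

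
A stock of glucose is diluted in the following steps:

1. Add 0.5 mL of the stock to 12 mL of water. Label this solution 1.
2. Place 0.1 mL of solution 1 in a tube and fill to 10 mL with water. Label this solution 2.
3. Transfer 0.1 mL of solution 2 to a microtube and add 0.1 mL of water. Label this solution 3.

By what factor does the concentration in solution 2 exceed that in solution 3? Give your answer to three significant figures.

Step 1: 0.5 mL + 12 mL = 12.5 mL total → factor 12.5/0.5 = 25
Step 2: 0.1 mL brought to 10 mL → factor 10/0.1 = 100
Step 3: 0.1 mL + 0.1 mL = 0.2 mL total → factor 0.2/0.1 = 2
Dilution factor to solution 2 = 2500; to solution 3 = 5000
[solution 2]/[solution 3] = (factor to solution 3)/(factor to solution 2) = 5000/2500 = 2.00

2.00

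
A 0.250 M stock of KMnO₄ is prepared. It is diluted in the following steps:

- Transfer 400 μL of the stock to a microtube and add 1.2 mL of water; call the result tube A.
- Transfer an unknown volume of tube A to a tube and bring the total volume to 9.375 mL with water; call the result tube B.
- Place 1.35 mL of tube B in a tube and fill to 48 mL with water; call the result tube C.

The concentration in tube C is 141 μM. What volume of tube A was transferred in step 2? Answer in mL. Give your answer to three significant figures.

Step 1: 400 μL + 1.2 mL = 1600 μL total → factor 1600/400 = 4
Step 2: v brought to 9.375 mL → factor = 9.375 mL/v
Step 3: 1.35 mL brought to 48 mL → factor 48/1.35 = 35.556
Product of known-step factors = 142.22
Overall factor = 0.250 M / (141 μM) = 1773
Step-2 factor = 1773 / 142.22 = 12.467
v = 9.375 mL / 12.467 = 0.752 mL

0.752 mL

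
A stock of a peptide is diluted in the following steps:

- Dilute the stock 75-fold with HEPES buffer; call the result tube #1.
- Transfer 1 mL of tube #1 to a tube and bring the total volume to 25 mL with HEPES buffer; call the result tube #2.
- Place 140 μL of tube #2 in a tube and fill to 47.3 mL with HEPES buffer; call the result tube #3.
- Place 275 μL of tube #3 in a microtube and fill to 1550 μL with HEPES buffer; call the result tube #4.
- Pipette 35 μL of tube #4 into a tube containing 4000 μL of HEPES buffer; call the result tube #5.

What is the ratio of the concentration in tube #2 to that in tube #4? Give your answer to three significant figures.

Step 1: 75-fold → factor 75
Step 2: 1 mL brought to 25 mL → factor 25/1 = 25
Step 3: 140 μL brought to 47.3 mL → factor 47300/140 = 337.86
Step 4: 275 μL brought to 1550 μL → factor 1550/275 = 5.6364
Dilution factor to tube #2 = 1875; to tube #4 = 3.5705 × 10^6
[tube #2]/[tube #4] = (factor to tube #4)/(factor to tube #2) = 3.5705 × 10^6/1875 = 1.90 × 10^3

1.90 × 10^3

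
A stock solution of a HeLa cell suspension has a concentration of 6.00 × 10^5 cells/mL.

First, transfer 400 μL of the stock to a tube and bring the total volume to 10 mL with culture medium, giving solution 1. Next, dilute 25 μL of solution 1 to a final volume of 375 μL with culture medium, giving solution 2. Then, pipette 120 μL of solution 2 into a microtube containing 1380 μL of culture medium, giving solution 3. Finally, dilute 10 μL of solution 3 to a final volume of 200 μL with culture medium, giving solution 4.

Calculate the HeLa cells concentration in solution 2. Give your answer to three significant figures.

Step 1: 400 μL brought to 10 mL → factor 10000/400 = 25
Step 2: 25 μL brought to 375 μL → factor 375/25 = 15
Dilution factor through solution 2 = 25 × 15 = 375
[solution 2] = 6.00 × 10^5 cells/mL / 375 = 1.60 × 10^3 cells/mL

1.60 × 10^3 cells/mL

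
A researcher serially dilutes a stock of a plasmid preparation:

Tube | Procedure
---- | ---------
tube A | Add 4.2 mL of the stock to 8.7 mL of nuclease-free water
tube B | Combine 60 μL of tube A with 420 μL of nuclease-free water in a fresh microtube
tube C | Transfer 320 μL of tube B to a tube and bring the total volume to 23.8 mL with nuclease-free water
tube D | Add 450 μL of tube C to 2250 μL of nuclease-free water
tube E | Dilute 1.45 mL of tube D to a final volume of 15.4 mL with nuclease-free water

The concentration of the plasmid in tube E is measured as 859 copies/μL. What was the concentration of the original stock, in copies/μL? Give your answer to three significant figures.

Step 1: 4.2 mL + 8.7 mL = 12.9 mL total → factor 12.9/4.2 = 3.0714
Step 2: 60 μL + 420 μL = 480 μL total → factor 480/60 = 8
Step 3: 320 μL brought to 23.8 mL → factor 23800/320 = 74.375
Step 4: 450 μL + 2250 μL = 2700 μL total → factor 2700/450 = 6
Step 5: 1.45 mL brought to 15.4 mL → factor 15.4/1.45 = 10.621
Overall dilution factor = 3.0714 × 8 × 74.375 × 6 × 10.621 = 1.1646 × 10^5
Stock = 859 copies/μL × 1.1646 × 10^5 = 1.00 × 10^8 copies/μL

1.00 × 10^8 copies/μL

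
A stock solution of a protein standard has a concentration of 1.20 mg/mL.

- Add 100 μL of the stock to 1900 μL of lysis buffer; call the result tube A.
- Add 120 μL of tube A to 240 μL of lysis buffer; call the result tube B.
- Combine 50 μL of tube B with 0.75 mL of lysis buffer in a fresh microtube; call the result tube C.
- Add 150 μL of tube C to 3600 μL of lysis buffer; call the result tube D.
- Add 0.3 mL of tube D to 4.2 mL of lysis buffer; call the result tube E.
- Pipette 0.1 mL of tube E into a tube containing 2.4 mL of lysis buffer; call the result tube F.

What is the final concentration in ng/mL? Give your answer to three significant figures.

0.133 ng/mL

Step 1: 100 μL + 1900 μL = 2000 μL total → factor 2000/100 = 20
Step 2: 120 μL + 240 μL = 360 μL total → factor 360/120 = 3
Step 3: 50 μL + 0.75 mL = 800 μL total → factor 800/50 = 16
Step 4: 150 μL + 3600 μL = 3750 μL total → factor 3750/150 = 25
Step 5: 0.3 mL + 4.2 mL = 4.5 mL total → factor 4.5/0.3 = 15
Step 6: 0.1 mL + 2.4 mL = 2.5 mL total → factor 2.5/0.1 = 25
Overall dilution factor = 20 × 3 × 16 × 25 × 15 × 25 = 9 × 10^6
Final = 1.20 mg/mL / 9 × 10^6 = 1.333 × 10^-7 mg/mL = 0.133 ng/mL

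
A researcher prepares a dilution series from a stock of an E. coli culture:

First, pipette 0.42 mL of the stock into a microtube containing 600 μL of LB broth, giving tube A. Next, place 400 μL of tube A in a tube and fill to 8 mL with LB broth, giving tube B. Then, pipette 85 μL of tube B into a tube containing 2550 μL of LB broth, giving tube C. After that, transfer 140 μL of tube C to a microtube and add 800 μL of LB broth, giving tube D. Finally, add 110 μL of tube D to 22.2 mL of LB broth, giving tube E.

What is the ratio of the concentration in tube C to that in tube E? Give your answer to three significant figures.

1.36 × 10^3

Step 1: 0.42 mL + 600 μL = 1.02 mL total → factor 1.02/0.42 = 2.4286
Step 2: 400 μL brought to 8 mL → factor 8000/400 = 20
Step 3: 85 μL + 2550 μL = 2635 μL total → factor 2635/85 = 31
Step 4: 140 μL + 800 μL = 940 μL total → factor 940/140 = 6.7143
Step 5: 110 μL + 22.2 mL = 22310 μL total → factor 22310/110 = 202.82
Dilution factor to tube C = 1505.7; to tube E = 2.0505 × 10^6
[tube C]/[tube E] = (factor to tube E)/(factor to tube C) = 2.0505 × 10^6/1505.7 = 1.36 × 10^3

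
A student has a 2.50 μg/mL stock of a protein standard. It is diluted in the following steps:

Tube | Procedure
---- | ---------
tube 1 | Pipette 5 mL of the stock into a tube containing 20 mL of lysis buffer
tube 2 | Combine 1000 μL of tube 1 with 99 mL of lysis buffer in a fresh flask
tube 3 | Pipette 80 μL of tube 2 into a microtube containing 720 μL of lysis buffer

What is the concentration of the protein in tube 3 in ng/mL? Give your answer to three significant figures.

Step 1: 5 mL + 20 mL = 25 mL total → factor 25/5 = 5
Step 2: 1000 μL + 99 mL = 1 × 10^5 μL total → factor 1 × 10^5/1000 = 100
Step 3: 80 μL + 720 μL = 800 μL total → factor 800/80 = 10
Overall dilution factor = 5 × 100 × 10 = 5000
Final = 2.50 μg/mL / 5000 = 0.0005000 μg/mL = 0.500 ng/mL

0.500 ng/mL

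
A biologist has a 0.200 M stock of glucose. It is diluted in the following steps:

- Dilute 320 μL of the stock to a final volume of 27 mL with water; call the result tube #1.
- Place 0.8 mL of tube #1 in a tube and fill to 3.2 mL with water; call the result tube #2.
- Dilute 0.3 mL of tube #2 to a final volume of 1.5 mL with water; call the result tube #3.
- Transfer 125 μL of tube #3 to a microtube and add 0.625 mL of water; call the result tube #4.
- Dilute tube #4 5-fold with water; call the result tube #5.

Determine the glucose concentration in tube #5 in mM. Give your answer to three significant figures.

0.00395 mM

Step 1: 320 μL brought to 27 mL → factor 27000/320 = 84.375
Step 2: 0.8 mL brought to 3.2 mL → factor 3.2/0.8 = 4
Step 3: 0.3 mL brought to 1.5 mL → factor 1.5/0.3 = 5
Step 4: 125 μL + 0.625 mL = 750 μL total → factor 750/125 = 6
Step 5: 5-fold → factor 5
Overall dilution factor = 84.375 × 4 × 5 × 6 × 5 = 50625
Final = 0.200 M / 50625 = 3.951 × 10^-6 M = 0.00395 mM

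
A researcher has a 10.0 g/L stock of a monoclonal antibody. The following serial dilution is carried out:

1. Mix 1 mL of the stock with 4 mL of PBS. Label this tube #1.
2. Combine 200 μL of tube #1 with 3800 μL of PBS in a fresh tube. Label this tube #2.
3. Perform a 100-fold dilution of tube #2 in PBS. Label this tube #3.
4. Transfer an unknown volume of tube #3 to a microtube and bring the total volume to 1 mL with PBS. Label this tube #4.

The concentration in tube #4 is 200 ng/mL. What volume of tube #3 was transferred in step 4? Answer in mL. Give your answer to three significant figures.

0.200 mL

Step 1: 1 mL + 4 mL = 5 mL total → factor 5/1 = 5
Step 2: 200 μL + 3800 μL = 4000 μL total → factor 4000/200 = 20
Step 3: 100-fold → factor 100
Step 4: v brought to 1 mL → factor = 1 mL/v
Product of known-step factors = 10000
Overall factor = 10.0 g/L / (200 ng/mL) = 50000
Step-4 factor = 50000 / 10000 = 5
v = 1 mL / 5 = 0.200 mL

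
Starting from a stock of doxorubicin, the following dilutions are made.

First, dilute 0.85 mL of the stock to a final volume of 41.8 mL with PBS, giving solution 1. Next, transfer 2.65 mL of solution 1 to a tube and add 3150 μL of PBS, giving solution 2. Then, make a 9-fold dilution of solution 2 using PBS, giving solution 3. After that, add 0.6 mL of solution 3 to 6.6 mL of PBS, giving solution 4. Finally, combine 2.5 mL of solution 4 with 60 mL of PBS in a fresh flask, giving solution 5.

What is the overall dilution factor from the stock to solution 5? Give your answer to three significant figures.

2.91 × 10^5

Step 1: 0.85 mL brought to 41.8 mL → factor 41.8/0.85 = 49.176
Step 2: 2.65 mL + 3150 μL = 5.8 mL total → factor 5.8/2.65 = 2.1887
Step 3: 9-fold → factor 9
Step 4: 0.6 mL + 6.6 mL = 7.2 mL total → factor 7.2/0.6 = 12
Step 5: 2.5 mL + 60 mL = 62.5 mL total → factor 62.5/2.5 = 25
Overall dilution factor = 49.176 × 2.1887 × 9 × 12 × 25 = 2.9061 × 10^5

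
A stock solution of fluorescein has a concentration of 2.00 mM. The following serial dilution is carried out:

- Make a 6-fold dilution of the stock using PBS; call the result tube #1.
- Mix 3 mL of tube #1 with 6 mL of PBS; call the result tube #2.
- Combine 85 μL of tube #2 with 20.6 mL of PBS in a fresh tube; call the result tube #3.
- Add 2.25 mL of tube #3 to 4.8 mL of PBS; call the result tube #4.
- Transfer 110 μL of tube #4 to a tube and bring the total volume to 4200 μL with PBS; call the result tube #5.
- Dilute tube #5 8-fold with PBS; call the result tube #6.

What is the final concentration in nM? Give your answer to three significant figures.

0.477 nM

Step 1: 6-fold → factor 6
Step 2: 3 mL + 6 mL = 9 mL total → factor 9/3 = 3
Step 3: 85 μL + 20.6 mL = 20685 μL total → factor 20685/85 = 243.35
Step 4: 2.25 mL + 4.8 mL = 7.05 mL total → factor 7.05/2.25 = 3.1333
Step 5: 110 μL brought to 4200 μL → factor 4200/110 = 38.182
Step 6: 8-fold → factor 8
Overall dilution factor = 6 × 3 × 243.35 × 3.1333 × 38.182 × 8 = 4.1924 × 10^6
Final = 2.00 mM / 4.1924 × 10^6 = 4.771 × 10^-7 mM = 0.477 nM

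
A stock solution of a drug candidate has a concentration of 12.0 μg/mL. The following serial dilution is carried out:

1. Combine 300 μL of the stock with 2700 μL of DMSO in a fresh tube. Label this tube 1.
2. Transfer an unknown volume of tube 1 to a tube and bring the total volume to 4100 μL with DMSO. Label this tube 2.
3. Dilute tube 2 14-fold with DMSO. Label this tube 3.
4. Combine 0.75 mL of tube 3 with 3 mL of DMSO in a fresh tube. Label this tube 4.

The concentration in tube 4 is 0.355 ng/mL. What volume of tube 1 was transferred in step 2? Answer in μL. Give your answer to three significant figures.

Step 1: 300 μL + 2700 μL = 3000 μL total → factor 3000/300 = 10
Step 2: v brought to 4100 μL → factor = 4100 μL/v
Step 3: 14-fold → factor 14
Step 4: 0.75 mL + 3 mL = 3.75 mL total → factor 3.75/0.75 = 5
Product of known-step factors = 700
Overall factor = 12.0 μg/mL / (0.355 ng/mL) = 33803
Step-2 factor = 33803 / 700 = 48.29
v = 4100 μL / 48.29 = 84.9 μL

84.9 μL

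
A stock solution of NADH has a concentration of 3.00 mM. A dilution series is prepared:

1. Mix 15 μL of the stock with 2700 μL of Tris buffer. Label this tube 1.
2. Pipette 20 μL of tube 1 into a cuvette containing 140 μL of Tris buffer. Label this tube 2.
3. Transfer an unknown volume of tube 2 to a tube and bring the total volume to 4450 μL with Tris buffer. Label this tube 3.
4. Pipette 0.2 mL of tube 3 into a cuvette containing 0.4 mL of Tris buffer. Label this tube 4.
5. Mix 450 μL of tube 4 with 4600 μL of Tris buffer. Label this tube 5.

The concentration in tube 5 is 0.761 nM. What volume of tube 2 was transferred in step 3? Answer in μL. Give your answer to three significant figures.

Step 1: 15 μL + 2700 μL = 2715 μL total → factor 2715/15 = 181
Step 2: 20 μL + 140 μL = 160 μL total → factor 160/20 = 8
Step 3: v brought to 4450 μL → factor = 4450 μL/v
Step 4: 0.2 mL + 0.4 mL = 0.6 mL total → factor 0.6/0.2 = 3
Step 5: 450 μL + 4600 μL = 5050 μL total → factor 5050/450 = 11.222
Product of known-step factors = 48749
Overall factor = 3.00 mM / (0.761 nM) = 3.9422 × 10^6
Step-3 factor = 3.9422 × 10^6 / 48749 = 80.866
v = 4450 μL / 80.866 = 55.0 μL

55.0 μL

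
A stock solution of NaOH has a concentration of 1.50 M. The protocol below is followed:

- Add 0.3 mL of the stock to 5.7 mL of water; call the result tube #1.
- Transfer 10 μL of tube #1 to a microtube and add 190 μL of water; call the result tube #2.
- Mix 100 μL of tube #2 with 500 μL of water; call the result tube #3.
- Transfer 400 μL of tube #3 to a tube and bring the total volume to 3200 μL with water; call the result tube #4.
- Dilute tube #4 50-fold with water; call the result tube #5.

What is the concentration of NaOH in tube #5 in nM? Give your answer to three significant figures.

Step 1: 0.3 mL + 5.7 mL = 6 mL total → factor 6/0.3 = 20
Step 2: 10 μL + 190 μL = 200 μL total → factor 200/10 = 20
Step 3: 100 μL + 500 μL = 600 μL total → factor 600/100 = 6
Step 4: 400 μL brought to 3200 μL → factor 3200/400 = 8
Step 5: 50-fold → factor 50
Overall dilution factor = 20 × 20 × 6 × 8 × 50 = 9.6 × 10^5
Final = 1.50 M / 9.6 × 10^5 = 1.563 × 10^-6 M = 1.56 × 10^3 nM

1.56 × 10^3 nM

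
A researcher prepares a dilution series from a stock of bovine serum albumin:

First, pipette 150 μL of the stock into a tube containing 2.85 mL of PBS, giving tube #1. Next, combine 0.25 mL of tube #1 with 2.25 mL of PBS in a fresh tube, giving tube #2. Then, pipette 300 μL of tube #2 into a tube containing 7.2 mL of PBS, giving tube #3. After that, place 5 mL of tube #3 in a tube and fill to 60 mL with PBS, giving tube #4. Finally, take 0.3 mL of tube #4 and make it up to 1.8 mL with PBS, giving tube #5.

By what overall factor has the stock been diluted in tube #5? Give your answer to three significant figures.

Step 1: 150 μL + 2.85 mL = 3000 μL total → factor 3000/150 = 20
Step 2: 0.25 mL + 2.25 mL = 2.5 mL total → factor 2.5/0.25 = 10
Step 3: 300 μL + 7.2 mL = 7500 μL total → factor 7500/300 = 25
Step 4: 5 mL brought to 60 mL → factor 60/5 = 12
Step 5: 0.3 mL brought to 1.8 mL → factor 1.8/0.3 = 6
Overall dilution factor = 20 × 10 × 25 × 12 × 6 = 3.6 × 10^5

3.60 × 10^5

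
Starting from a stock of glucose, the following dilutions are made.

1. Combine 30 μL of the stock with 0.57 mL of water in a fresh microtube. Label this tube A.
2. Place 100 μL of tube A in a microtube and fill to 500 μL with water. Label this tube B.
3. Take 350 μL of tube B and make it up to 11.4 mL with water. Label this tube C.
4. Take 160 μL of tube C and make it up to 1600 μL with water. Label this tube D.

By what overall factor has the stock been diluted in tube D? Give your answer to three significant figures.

Step 1: 30 μL + 0.57 mL = 600 μL total → factor 600/30 = 20
Step 2: 100 μL brought to 500 μL → factor 500/100 = 5
Step 3: 350 μL brought to 11.4 mL → factor 11400/350 = 32.571
Step 4: 160 μL brought to 1600 μL → factor 1600/160 = 10
Overall dilution factor = 20 × 5 × 32.571 × 10 = 32571

3.26 × 10^4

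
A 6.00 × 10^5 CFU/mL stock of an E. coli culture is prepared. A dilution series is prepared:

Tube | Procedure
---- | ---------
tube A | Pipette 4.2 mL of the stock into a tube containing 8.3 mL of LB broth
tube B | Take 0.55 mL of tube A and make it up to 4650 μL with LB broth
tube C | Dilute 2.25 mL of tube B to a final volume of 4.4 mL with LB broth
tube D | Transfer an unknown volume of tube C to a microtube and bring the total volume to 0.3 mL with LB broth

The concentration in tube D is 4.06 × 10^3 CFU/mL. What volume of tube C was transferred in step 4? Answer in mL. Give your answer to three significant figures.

Step 1: 4.2 mL + 8.3 mL = 12.5 mL total → factor 12.5/4.2 = 2.9762
Step 2: 0.55 mL brought to 4650 μL → factor 4.65/0.55 = 8.4545
Step 3: 2.25 mL brought to 4.4 mL → factor 4.4/2.25 = 1.9556
Step 4: v brought to 0.3 mL → factor = 0.3 mL/v
Product of known-step factors = 49.206
Overall factor = 6.00 × 10^5 CFU/mL / (4.06 × 10^3 CFU/mL) = 147.78
Step-4 factor = 147.78 / 49.206 = 3.0033
v = 0.3 mL / 3.0033 = 0.0999 mL

0.0999 mL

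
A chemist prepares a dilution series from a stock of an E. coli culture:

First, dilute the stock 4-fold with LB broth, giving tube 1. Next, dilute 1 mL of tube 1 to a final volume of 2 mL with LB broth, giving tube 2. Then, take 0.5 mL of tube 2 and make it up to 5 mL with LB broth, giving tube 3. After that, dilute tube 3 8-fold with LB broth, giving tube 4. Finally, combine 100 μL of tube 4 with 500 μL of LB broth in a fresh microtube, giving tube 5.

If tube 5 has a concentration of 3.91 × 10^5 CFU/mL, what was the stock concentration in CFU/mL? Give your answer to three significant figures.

1.50 × 10^9 CFU/mL

Step 1: 4-fold → factor 4
Step 2: 1 mL brought to 2 mL → factor 2/1 = 2
Step 3: 0.5 mL brought to 5 mL → factor 5/0.5 = 10
Step 4: 8-fold → factor 8
Step 5: 100 μL + 500 μL = 600 μL total → factor 600/100 = 6
Overall dilution factor = 4 × 2 × 10 × 8 × 6 = 3840
Stock = 3.91 × 10^5 CFU/mL × 3840 = 1.50 × 10^9 CFU/mL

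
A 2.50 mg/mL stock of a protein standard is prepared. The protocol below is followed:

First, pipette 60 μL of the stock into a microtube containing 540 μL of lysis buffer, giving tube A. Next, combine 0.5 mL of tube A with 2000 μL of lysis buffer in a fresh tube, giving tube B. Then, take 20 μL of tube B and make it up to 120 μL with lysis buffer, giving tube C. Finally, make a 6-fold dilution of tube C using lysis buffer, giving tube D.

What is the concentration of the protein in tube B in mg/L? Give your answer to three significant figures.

50.0 mg/L

Step 1: 60 μL + 540 μL = 600 μL total → factor 600/60 = 10
Step 2: 0.5 mL + 2000 μL = 2.5 mL total → factor 2.5/0.5 = 5
Dilution factor through tube B = 10 × 5 = 50
[tube B] = 2.50 mg/mL / 50 = 0.05000 mg/mL = 50.0 mg/L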